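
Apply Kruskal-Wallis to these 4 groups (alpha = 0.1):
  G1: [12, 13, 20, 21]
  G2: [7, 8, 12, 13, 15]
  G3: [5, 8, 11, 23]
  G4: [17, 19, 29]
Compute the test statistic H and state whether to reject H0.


Step 1: Combine all N = 16 observations and assign midranks.
sorted (value, group, rank): (5,G3,1), (7,G2,2), (8,G2,3.5), (8,G3,3.5), (11,G3,5), (12,G1,6.5), (12,G2,6.5), (13,G1,8.5), (13,G2,8.5), (15,G2,10), (17,G4,11), (19,G4,12), (20,G1,13), (21,G1,14), (23,G3,15), (29,G4,16)
Step 2: Sum ranks within each group.
R_1 = 42 (n_1 = 4)
R_2 = 30.5 (n_2 = 5)
R_3 = 24.5 (n_3 = 4)
R_4 = 39 (n_4 = 3)
Step 3: H = 12/(N(N+1)) * sum(R_i^2/n_i) - 3(N+1)
     = 12/(16*17) * (42^2/4 + 30.5^2/5 + 24.5^2/4 + 39^2/3) - 3*17
     = 0.044118 * 1284.11 - 51
     = 5.652022.
Step 4: Ties present; correction factor C = 1 - 18/(16^3 - 16) = 0.995588. Corrected H = 5.652022 / 0.995588 = 5.677068.
Step 5: Under H0, H ~ chi^2(3); p-value = 0.128423.
Step 6: alpha = 0.1. fail to reject H0.

H = 5.6771, df = 3, p = 0.128423, fail to reject H0.


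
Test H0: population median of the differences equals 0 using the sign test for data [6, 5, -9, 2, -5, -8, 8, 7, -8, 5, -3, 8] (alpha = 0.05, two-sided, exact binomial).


Step 1: Discard zero differences. Original n = 12; n_eff = number of nonzero differences = 12.
Nonzero differences (with sign): +6, +5, -9, +2, -5, -8, +8, +7, -8, +5, -3, +8
Step 2: Count signs: positive = 7, negative = 5.
Step 3: Under H0: P(positive) = 0.5, so the number of positives S ~ Bin(12, 0.5).
Step 4: Two-sided exact p-value = sum of Bin(12,0.5) probabilities at or below the observed probability = 0.774414.
Step 5: alpha = 0.05. fail to reject H0.

n_eff = 12, pos = 7, neg = 5, p = 0.774414, fail to reject H0.


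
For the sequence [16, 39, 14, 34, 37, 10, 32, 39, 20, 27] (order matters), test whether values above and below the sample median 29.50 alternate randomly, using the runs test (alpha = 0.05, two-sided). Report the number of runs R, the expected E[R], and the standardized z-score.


Step 1: Compute median = 29.50; label A = above, B = below.
Labels in order: BABAABAABB  (n_A = 5, n_B = 5)
Step 2: Count runs R = 7.
Step 3: Under H0 (random ordering), E[R] = 2*n_A*n_B/(n_A+n_B) + 1 = 2*5*5/10 + 1 = 6.0000.
        Var[R] = 2*n_A*n_B*(2*n_A*n_B - n_A - n_B) / ((n_A+n_B)^2 * (n_A+n_B-1)) = 2000/900 = 2.2222.
        SD[R] = 1.4907.
Step 4: Continuity-corrected z = (R - 0.5 - E[R]) / SD[R] = (7 - 0.5 - 6.0000) / 1.4907 = 0.3354.
Step 5: Two-sided p-value via normal approximation = 2*(1 - Phi(|z|)) = 0.737316.
Step 6: alpha = 0.05. fail to reject H0.

R = 7, z = 0.3354, p = 0.737316, fail to reject H0.


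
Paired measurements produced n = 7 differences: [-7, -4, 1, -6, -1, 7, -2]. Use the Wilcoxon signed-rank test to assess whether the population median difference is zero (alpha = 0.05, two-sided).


Step 1: Drop any zero differences (none here) and take |d_i|.
|d| = [7, 4, 1, 6, 1, 7, 2]
Step 2: Midrank |d_i| (ties get averaged ranks).
ranks: |7|->6.5, |4|->4, |1|->1.5, |6|->5, |1|->1.5, |7|->6.5, |2|->3
Step 3: Attach original signs; sum ranks with positive sign and with negative sign.
W+ = 1.5 + 6.5 = 8
W- = 6.5 + 4 + 5 + 1.5 + 3 = 20
(Check: W+ + W- = 28 should equal n(n+1)/2 = 28.)
Step 4: Test statistic W = min(W+, W-) = 8.
Step 5: Ties in |d|, so use the tie-corrected normal approximation.
        E[W] = n(n+1)/4 = 7*8/4 = 14.
        Tie groups: |d|=1 (t=2), |d|=7 (t=2); sum(t^3 - t) = 12.
        Var[W] = n(n+1)(2n+1)/24 - sum(t^3-t)/48 = 840/24 - 12/48 = 34.75.
        z = (W - E[W]) / sqrt(Var[W]) = (8 - 14) / 5.8949 = -1.0178.
        Two-sided p = 2*Phi(z) = 0.308760.
Step 6: alpha = 0.05. fail to reject H0.

W+ = 8, W- = 20, W = min = 8, p = 0.308760, fail to reject H0.


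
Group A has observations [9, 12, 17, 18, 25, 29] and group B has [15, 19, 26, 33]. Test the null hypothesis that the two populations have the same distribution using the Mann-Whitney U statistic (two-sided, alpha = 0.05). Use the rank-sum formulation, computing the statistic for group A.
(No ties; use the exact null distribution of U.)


Step 1: Combine and sort all 10 observations; assign midranks.
sorted (value, group): (9,X), (12,X), (15,Y), (17,X), (18,X), (19,Y), (25,X), (26,Y), (29,X), (33,Y)
ranks: 9->1, 12->2, 15->3, 17->4, 18->5, 19->6, 25->7, 26->8, 29->9, 33->10
Step 2: Rank sum for X: R1 = 1 + 2 + 4 + 5 + 7 + 9 = 28.
Step 3: U_X = R1 - n1(n1+1)/2 = 28 - 6*7/2 = 28 - 21 = 7.
       U_Y = n1*n2 - U_X = 24 - 7 = 17.
Step 4: No ties, so the exact null distribution of U (based on enumerating the C(10,6) = 210 equally likely rank assignments) gives the two-sided p-value.
Step 5: p-value = 0.352381; compare to alpha = 0.05. fail to reject H0.

U_X = 7, p = 0.352381, fail to reject H0 at alpha = 0.05.


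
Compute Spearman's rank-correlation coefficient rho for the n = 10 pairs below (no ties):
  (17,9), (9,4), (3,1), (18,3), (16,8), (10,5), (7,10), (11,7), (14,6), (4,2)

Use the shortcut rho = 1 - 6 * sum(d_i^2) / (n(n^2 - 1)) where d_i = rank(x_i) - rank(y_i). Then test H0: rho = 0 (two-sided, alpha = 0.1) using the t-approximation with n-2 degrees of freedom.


Step 1: Rank x and y separately (midranks; no ties here).
rank(x): 17->9, 9->4, 3->1, 18->10, 16->8, 10->5, 7->3, 11->6, 14->7, 4->2
rank(y): 9->9, 4->4, 1->1, 3->3, 8->8, 5->5, 10->10, 7->7, 6->6, 2->2
Step 2: d_i = R_x(i) - R_y(i); compute d_i^2.
  (9-9)^2=0, (4-4)^2=0, (1-1)^2=0, (10-3)^2=49, (8-8)^2=0, (5-5)^2=0, (3-10)^2=49, (6-7)^2=1, (7-6)^2=1, (2-2)^2=0
sum(d^2) = 100.
Step 3: rho = 1 - 6*100 / (10*(10^2 - 1)) = 1 - 600/990 = 0.393939.
Step 4: Under H0, t = rho * sqrt((n-2)/(1-rho^2)) = 1.2123 ~ t(8).
Step 5: Two-sided p-value from the t-distribution with 8 df = 0.259998.
Step 6: alpha = 0.1. fail to reject H0.

rho = 0.3939, p = 0.259998, fail to reject H0 at alpha = 0.1.


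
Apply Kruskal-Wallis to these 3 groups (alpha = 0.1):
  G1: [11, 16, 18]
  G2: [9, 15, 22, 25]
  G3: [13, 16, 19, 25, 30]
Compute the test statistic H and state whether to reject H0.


Step 1: Combine all N = 12 observations and assign midranks.
sorted (value, group, rank): (9,G2,1), (11,G1,2), (13,G3,3), (15,G2,4), (16,G1,5.5), (16,G3,5.5), (18,G1,7), (19,G3,8), (22,G2,9), (25,G2,10.5), (25,G3,10.5), (30,G3,12)
Step 2: Sum ranks within each group.
R_1 = 14.5 (n_1 = 3)
R_2 = 24.5 (n_2 = 4)
R_3 = 39 (n_3 = 5)
Step 3: H = 12/(N(N+1)) * sum(R_i^2/n_i) - 3(N+1)
     = 12/(12*13) * (14.5^2/3 + 24.5^2/4 + 39^2/5) - 3*13
     = 0.076923 * 524.346 - 39
     = 1.334295.
Step 4: Ties present; correction factor C = 1 - 12/(12^3 - 12) = 0.993007. Corrected H = 1.334295 / 0.993007 = 1.343691.
Step 5: Under H0, H ~ chi^2(2); p-value = 0.510765.
Step 6: alpha = 0.1. fail to reject H0.

H = 1.3437, df = 2, p = 0.510765, fail to reject H0.


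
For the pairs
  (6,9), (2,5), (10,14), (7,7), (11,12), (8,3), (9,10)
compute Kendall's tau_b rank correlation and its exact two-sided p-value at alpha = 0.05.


Step 1: Enumerate the 21 unordered pairs (i,j) with i<j and classify each by sign(x_j-x_i) * sign(y_j-y_i).
  (1,2):dx=-4,dy=-4->C; (1,3):dx=+4,dy=+5->C; (1,4):dx=+1,dy=-2->D; (1,5):dx=+5,dy=+3->C
  (1,6):dx=+2,dy=-6->D; (1,7):dx=+3,dy=+1->C; (2,3):dx=+8,dy=+9->C; (2,4):dx=+5,dy=+2->C
  (2,5):dx=+9,dy=+7->C; (2,6):dx=+6,dy=-2->D; (2,7):dx=+7,dy=+5->C; (3,4):dx=-3,dy=-7->C
  (3,5):dx=+1,dy=-2->D; (3,6):dx=-2,dy=-11->C; (3,7):dx=-1,dy=-4->C; (4,5):dx=+4,dy=+5->C
  (4,6):dx=+1,dy=-4->D; (4,7):dx=+2,dy=+3->C; (5,6):dx=-3,dy=-9->C; (5,7):dx=-2,dy=-2->C
  (6,7):dx=+1,dy=+7->C
Step 2: C = 16, D = 5, total pairs = 21.
Step 3: tau = (C - D)/(n(n-1)/2) = (16 - 5)/21 = 0.523810.
Step 4: Exact two-sided p-value (enumerate n! = 5040 permutations of y under H0): p = 0.136111.
Step 5: alpha = 0.05. fail to reject H0.

tau_b = 0.5238 (C=16, D=5), p = 0.136111, fail to reject H0.


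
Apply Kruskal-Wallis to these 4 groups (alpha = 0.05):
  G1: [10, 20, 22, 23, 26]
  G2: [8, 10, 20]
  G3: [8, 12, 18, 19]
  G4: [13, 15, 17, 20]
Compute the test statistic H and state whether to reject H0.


Step 1: Combine all N = 16 observations and assign midranks.
sorted (value, group, rank): (8,G2,1.5), (8,G3,1.5), (10,G1,3.5), (10,G2,3.5), (12,G3,5), (13,G4,6), (15,G4,7), (17,G4,8), (18,G3,9), (19,G3,10), (20,G1,12), (20,G2,12), (20,G4,12), (22,G1,14), (23,G1,15), (26,G1,16)
Step 2: Sum ranks within each group.
R_1 = 60.5 (n_1 = 5)
R_2 = 17 (n_2 = 3)
R_3 = 25.5 (n_3 = 4)
R_4 = 33 (n_4 = 4)
Step 3: H = 12/(N(N+1)) * sum(R_i^2/n_i) - 3(N+1)
     = 12/(16*17) * (60.5^2/5 + 17^2/3 + 25.5^2/4 + 33^2/4) - 3*17
     = 0.044118 * 1263.2 - 51
     = 4.729228.
Step 4: Ties present; correction factor C = 1 - 36/(16^3 - 16) = 0.991176. Corrected H = 4.729228 / 0.991176 = 4.771328.
Step 5: Under H0, H ~ chi^2(3); p-value = 0.189328.
Step 6: alpha = 0.05. fail to reject H0.

H = 4.7713, df = 3, p = 0.189328, fail to reject H0.


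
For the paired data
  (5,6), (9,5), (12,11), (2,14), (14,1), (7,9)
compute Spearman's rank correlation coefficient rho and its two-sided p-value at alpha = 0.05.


Step 1: Rank x and y separately (midranks; no ties here).
rank(x): 5->2, 9->4, 12->5, 2->1, 14->6, 7->3
rank(y): 6->3, 5->2, 11->5, 14->6, 1->1, 9->4
Step 2: d_i = R_x(i) - R_y(i); compute d_i^2.
  (2-3)^2=1, (4-2)^2=4, (5-5)^2=0, (1-6)^2=25, (6-1)^2=25, (3-4)^2=1
sum(d^2) = 56.
Step 3: rho = 1 - 6*56 / (6*(6^2 - 1)) = 1 - 336/210 = -0.600000.
Step 4: Under H0, t = rho * sqrt((n-2)/(1-rho^2)) = -1.5000 ~ t(4).
Step 5: Two-sided p-value from the t-distribution with 4 df = 0.208000.
Step 6: alpha = 0.05. fail to reject H0.

rho = -0.6000, p = 0.208000, fail to reject H0 at alpha = 0.05.


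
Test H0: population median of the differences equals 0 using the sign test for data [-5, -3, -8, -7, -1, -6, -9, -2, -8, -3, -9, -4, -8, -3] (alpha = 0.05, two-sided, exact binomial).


Step 1: Discard zero differences. Original n = 14; n_eff = number of nonzero differences = 14.
Nonzero differences (with sign): -5, -3, -8, -7, -1, -6, -9, -2, -8, -3, -9, -4, -8, -3
Step 2: Count signs: positive = 0, negative = 14.
Step 3: Under H0: P(positive) = 0.5, so the number of positives S ~ Bin(14, 0.5).
Step 4: Two-sided exact p-value = sum of Bin(14,0.5) probabilities at or below the observed probability = 0.000122.
Step 5: alpha = 0.05. reject H0.

n_eff = 14, pos = 0, neg = 14, p = 0.000122, reject H0.


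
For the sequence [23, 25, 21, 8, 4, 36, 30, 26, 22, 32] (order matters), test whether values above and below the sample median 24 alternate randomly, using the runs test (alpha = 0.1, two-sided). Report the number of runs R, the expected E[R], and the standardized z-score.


Step 1: Compute median = 24; label A = above, B = below.
Labels in order: BABBBAAABA  (n_A = 5, n_B = 5)
Step 2: Count runs R = 6.
Step 3: Under H0 (random ordering), E[R] = 2*n_A*n_B/(n_A+n_B) + 1 = 2*5*5/10 + 1 = 6.0000.
        Var[R] = 2*n_A*n_B*(2*n_A*n_B - n_A - n_B) / ((n_A+n_B)^2 * (n_A+n_B-1)) = 2000/900 = 2.2222.
        SD[R] = 1.4907.
Step 4: R = E[R], so z = 0 with no continuity correction.
Step 5: Two-sided p-value via normal approximation = 2*(1 - Phi(|z|)) = 1.000000.
Step 6: alpha = 0.1. fail to reject H0.

R = 6, z = 0.0000, p = 1.000000, fail to reject H0.


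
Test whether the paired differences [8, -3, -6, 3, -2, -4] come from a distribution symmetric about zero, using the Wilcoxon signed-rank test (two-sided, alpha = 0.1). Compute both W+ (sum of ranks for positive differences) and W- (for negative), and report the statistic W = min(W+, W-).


Step 1: Drop any zero differences (none here) and take |d_i|.
|d| = [8, 3, 6, 3, 2, 4]
Step 2: Midrank |d_i| (ties get averaged ranks).
ranks: |8|->6, |3|->2.5, |6|->5, |3|->2.5, |2|->1, |4|->4
Step 3: Attach original signs; sum ranks with positive sign and with negative sign.
W+ = 6 + 2.5 = 8.5
W- = 2.5 + 5 + 1 + 4 = 12.5
(Check: W+ + W- = 21 should equal n(n+1)/2 = 21.)
Step 4: Test statistic W = min(W+, W-) = 8.5.
Step 5: Ties in |d|, so use the tie-corrected normal approximation.
        E[W] = n(n+1)/4 = 6*7/4 = 10.5.
        Tie groups: |d|=3 (t=2); sum(t^3 - t) = 6.
        Var[W] = n(n+1)(2n+1)/24 - sum(t^3-t)/48 = 546/24 - 6/48 = 22.625.
        z = (W - E[W]) / sqrt(Var[W]) = (8.5 - 10.5) / 4.7566 = -0.4205.
        Two-sided p = 2*Phi(z) = 0.674142.
Step 6: alpha = 0.1. fail to reject H0.

W+ = 8.5, W- = 12.5, W = min = 8.5, p = 0.674142, fail to reject H0.


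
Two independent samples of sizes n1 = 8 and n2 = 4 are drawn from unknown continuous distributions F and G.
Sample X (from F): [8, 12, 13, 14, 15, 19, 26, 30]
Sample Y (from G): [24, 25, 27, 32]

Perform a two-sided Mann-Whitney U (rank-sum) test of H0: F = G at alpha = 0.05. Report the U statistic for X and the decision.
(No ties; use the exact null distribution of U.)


Step 1: Combine and sort all 12 observations; assign midranks.
sorted (value, group): (8,X), (12,X), (13,X), (14,X), (15,X), (19,X), (24,Y), (25,Y), (26,X), (27,Y), (30,X), (32,Y)
ranks: 8->1, 12->2, 13->3, 14->4, 15->5, 19->6, 24->7, 25->8, 26->9, 27->10, 30->11, 32->12
Step 2: Rank sum for X: R1 = 1 + 2 + 3 + 4 + 5 + 6 + 9 + 11 = 41.
Step 3: U_X = R1 - n1(n1+1)/2 = 41 - 8*9/2 = 41 - 36 = 5.
       U_Y = n1*n2 - U_X = 32 - 5 = 27.
Step 4: No ties, so the exact null distribution of U (based on enumerating the C(12,8) = 495 equally likely rank assignments) gives the two-sided p-value.
Step 5: p-value = 0.072727; compare to alpha = 0.05. fail to reject H0.

U_X = 5, p = 0.072727, fail to reject H0 at alpha = 0.05.


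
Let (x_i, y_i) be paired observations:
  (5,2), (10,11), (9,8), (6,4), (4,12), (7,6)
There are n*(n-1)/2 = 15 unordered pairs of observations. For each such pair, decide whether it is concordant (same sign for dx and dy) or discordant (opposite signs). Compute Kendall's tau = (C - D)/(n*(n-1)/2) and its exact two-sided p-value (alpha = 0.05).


Step 1: Enumerate the 15 unordered pairs (i,j) with i<j and classify each by sign(x_j-x_i) * sign(y_j-y_i).
  (1,2):dx=+5,dy=+9->C; (1,3):dx=+4,dy=+6->C; (1,4):dx=+1,dy=+2->C; (1,5):dx=-1,dy=+10->D
  (1,6):dx=+2,dy=+4->C; (2,3):dx=-1,dy=-3->C; (2,4):dx=-4,dy=-7->C; (2,5):dx=-6,dy=+1->D
  (2,6):dx=-3,dy=-5->C; (3,4):dx=-3,dy=-4->C; (3,5):dx=-5,dy=+4->D; (3,6):dx=-2,dy=-2->C
  (4,5):dx=-2,dy=+8->D; (4,6):dx=+1,dy=+2->C; (5,6):dx=+3,dy=-6->D
Step 2: C = 10, D = 5, total pairs = 15.
Step 3: tau = (C - D)/(n(n-1)/2) = (10 - 5)/15 = 0.333333.
Step 4: Exact two-sided p-value (enumerate n! = 720 permutations of y under H0): p = 0.469444.
Step 5: alpha = 0.05. fail to reject H0.

tau_b = 0.3333 (C=10, D=5), p = 0.469444, fail to reject H0.


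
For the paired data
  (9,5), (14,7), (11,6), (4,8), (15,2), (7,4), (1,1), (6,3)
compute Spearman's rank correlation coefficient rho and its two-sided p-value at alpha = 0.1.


Step 1: Rank x and y separately (midranks; no ties here).
rank(x): 9->5, 14->7, 11->6, 4->2, 15->8, 7->4, 1->1, 6->3
rank(y): 5->5, 7->7, 6->6, 8->8, 2->2, 4->4, 1->1, 3->3
Step 2: d_i = R_x(i) - R_y(i); compute d_i^2.
  (5-5)^2=0, (7-7)^2=0, (6-6)^2=0, (2-8)^2=36, (8-2)^2=36, (4-4)^2=0, (1-1)^2=0, (3-3)^2=0
sum(d^2) = 72.
Step 3: rho = 1 - 6*72 / (8*(8^2 - 1)) = 1 - 432/504 = 0.142857.
Step 4: Under H0, t = rho * sqrt((n-2)/(1-rho^2)) = 0.3536 ~ t(6).
Step 5: Two-sided p-value from the t-distribution with 6 df = 0.735765.
Step 6: alpha = 0.1. fail to reject H0.

rho = 0.1429, p = 0.735765, fail to reject H0 at alpha = 0.1.


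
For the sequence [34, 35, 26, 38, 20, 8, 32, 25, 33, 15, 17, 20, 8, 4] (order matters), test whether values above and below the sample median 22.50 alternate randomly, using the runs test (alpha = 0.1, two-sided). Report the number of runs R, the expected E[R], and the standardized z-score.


Step 1: Compute median = 22.50; label A = above, B = below.
Labels in order: AAAABBAAABBBBB  (n_A = 7, n_B = 7)
Step 2: Count runs R = 4.
Step 3: Under H0 (random ordering), E[R] = 2*n_A*n_B/(n_A+n_B) + 1 = 2*7*7/14 + 1 = 8.0000.
        Var[R] = 2*n_A*n_B*(2*n_A*n_B - n_A - n_B) / ((n_A+n_B)^2 * (n_A+n_B-1)) = 8232/2548 = 3.2308.
        SD[R] = 1.7974.
Step 4: Continuity-corrected z = (R + 0.5 - E[R]) / SD[R] = (4 + 0.5 - 8.0000) / 1.7974 = -1.9472.
Step 5: Two-sided p-value via normal approximation = 2*(1 - Phi(|z|)) = 0.051508.
Step 6: alpha = 0.1. reject H0.

R = 4, z = -1.9472, p = 0.051508, reject H0.


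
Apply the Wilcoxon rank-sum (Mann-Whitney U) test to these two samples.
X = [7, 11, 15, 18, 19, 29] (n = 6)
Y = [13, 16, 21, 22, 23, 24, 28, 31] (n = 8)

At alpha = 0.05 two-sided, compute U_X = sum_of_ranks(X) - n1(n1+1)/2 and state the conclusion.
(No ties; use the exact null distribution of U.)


Step 1: Combine and sort all 14 observations; assign midranks.
sorted (value, group): (7,X), (11,X), (13,Y), (15,X), (16,Y), (18,X), (19,X), (21,Y), (22,Y), (23,Y), (24,Y), (28,Y), (29,X), (31,Y)
ranks: 7->1, 11->2, 13->3, 15->4, 16->5, 18->6, 19->7, 21->8, 22->9, 23->10, 24->11, 28->12, 29->13, 31->14
Step 2: Rank sum for X: R1 = 1 + 2 + 4 + 6 + 7 + 13 = 33.
Step 3: U_X = R1 - n1(n1+1)/2 = 33 - 6*7/2 = 33 - 21 = 12.
       U_Y = n1*n2 - U_X = 48 - 12 = 36.
Step 4: No ties, so the exact null distribution of U (based on enumerating the C(14,6) = 3003 equally likely rank assignments) gives the two-sided p-value.
Step 5: p-value = 0.141858; compare to alpha = 0.05. fail to reject H0.

U_X = 12, p = 0.141858, fail to reject H0 at alpha = 0.05.


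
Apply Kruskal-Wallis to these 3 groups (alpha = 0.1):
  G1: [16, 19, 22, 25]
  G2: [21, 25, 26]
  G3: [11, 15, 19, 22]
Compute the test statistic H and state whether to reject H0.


Step 1: Combine all N = 11 observations and assign midranks.
sorted (value, group, rank): (11,G3,1), (15,G3,2), (16,G1,3), (19,G1,4.5), (19,G3,4.5), (21,G2,6), (22,G1,7.5), (22,G3,7.5), (25,G1,9.5), (25,G2,9.5), (26,G2,11)
Step 2: Sum ranks within each group.
R_1 = 24.5 (n_1 = 4)
R_2 = 26.5 (n_2 = 3)
R_3 = 15 (n_3 = 4)
Step 3: H = 12/(N(N+1)) * sum(R_i^2/n_i) - 3(N+1)
     = 12/(11*12) * (24.5^2/4 + 26.5^2/3 + 15^2/4) - 3*12
     = 0.090909 * 440.396 - 36
     = 4.035985.
Step 4: Ties present; correction factor C = 1 - 18/(11^3 - 11) = 0.986364. Corrected H = 4.035985 / 0.986364 = 4.091782.
Step 5: Under H0, H ~ chi^2(2); p-value = 0.129265.
Step 6: alpha = 0.1. fail to reject H0.

H = 4.0918, df = 2, p = 0.129265, fail to reject H0.


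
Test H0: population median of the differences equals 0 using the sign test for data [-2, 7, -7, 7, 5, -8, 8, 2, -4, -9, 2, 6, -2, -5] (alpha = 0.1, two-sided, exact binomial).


Step 1: Discard zero differences. Original n = 14; n_eff = number of nonzero differences = 14.
Nonzero differences (with sign): -2, +7, -7, +7, +5, -8, +8, +2, -4, -9, +2, +6, -2, -5
Step 2: Count signs: positive = 7, negative = 7.
Step 3: Under H0: P(positive) = 0.5, so the number of positives S ~ Bin(14, 0.5).
Step 4: Two-sided exact p-value = sum of Bin(14,0.5) probabilities at or below the observed probability = 1.000000.
Step 5: alpha = 0.1. fail to reject H0.

n_eff = 14, pos = 7, neg = 7, p = 1.000000, fail to reject H0.


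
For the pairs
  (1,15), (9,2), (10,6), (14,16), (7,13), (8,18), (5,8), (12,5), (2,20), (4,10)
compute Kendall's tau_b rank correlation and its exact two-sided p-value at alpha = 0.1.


Step 1: Enumerate the 45 unordered pairs (i,j) with i<j and classify each by sign(x_j-x_i) * sign(y_j-y_i).
  (1,2):dx=+8,dy=-13->D; (1,3):dx=+9,dy=-9->D; (1,4):dx=+13,dy=+1->C; (1,5):dx=+6,dy=-2->D
  (1,6):dx=+7,dy=+3->C; (1,7):dx=+4,dy=-7->D; (1,8):dx=+11,dy=-10->D; (1,9):dx=+1,dy=+5->C
  (1,10):dx=+3,dy=-5->D; (2,3):dx=+1,dy=+4->C; (2,4):dx=+5,dy=+14->C; (2,5):dx=-2,dy=+11->D
  (2,6):dx=-1,dy=+16->D; (2,7):dx=-4,dy=+6->D; (2,8):dx=+3,dy=+3->C; (2,9):dx=-7,dy=+18->D
  (2,10):dx=-5,dy=+8->D; (3,4):dx=+4,dy=+10->C; (3,5):dx=-3,dy=+7->D; (3,6):dx=-2,dy=+12->D
  (3,7):dx=-5,dy=+2->D; (3,8):dx=+2,dy=-1->D; (3,9):dx=-8,dy=+14->D; (3,10):dx=-6,dy=+4->D
  (4,5):dx=-7,dy=-3->C; (4,6):dx=-6,dy=+2->D; (4,7):dx=-9,dy=-8->C; (4,8):dx=-2,dy=-11->C
  (4,9):dx=-12,dy=+4->D; (4,10):dx=-10,dy=-6->C; (5,6):dx=+1,dy=+5->C; (5,7):dx=-2,dy=-5->C
  (5,8):dx=+5,dy=-8->D; (5,9):dx=-5,dy=+7->D; (5,10):dx=-3,dy=-3->C; (6,7):dx=-3,dy=-10->C
  (6,8):dx=+4,dy=-13->D; (6,9):dx=-6,dy=+2->D; (6,10):dx=-4,dy=-8->C; (7,8):dx=+7,dy=-3->D
  (7,9):dx=-3,dy=+12->D; (7,10):dx=-1,dy=+2->D; (8,9):dx=-10,dy=+15->D; (8,10):dx=-8,dy=+5->D
  (9,10):dx=+2,dy=-10->D
Step 2: C = 16, D = 29, total pairs = 45.
Step 3: tau = (C - D)/(n(n-1)/2) = (16 - 29)/45 = -0.288889.
Step 4: Exact two-sided p-value (enumerate n! = 3628800 permutations of y under H0): p = 0.291248.
Step 5: alpha = 0.1. fail to reject H0.

tau_b = -0.2889 (C=16, D=29), p = 0.291248, fail to reject H0.


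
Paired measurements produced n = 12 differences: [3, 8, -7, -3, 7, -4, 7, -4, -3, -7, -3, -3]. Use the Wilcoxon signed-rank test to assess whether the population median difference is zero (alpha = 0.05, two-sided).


Step 1: Drop any zero differences (none here) and take |d_i|.
|d| = [3, 8, 7, 3, 7, 4, 7, 4, 3, 7, 3, 3]
Step 2: Midrank |d_i| (ties get averaged ranks).
ranks: |3|->3, |8|->12, |7|->9.5, |3|->3, |7|->9.5, |4|->6.5, |7|->9.5, |4|->6.5, |3|->3, |7|->9.5, |3|->3, |3|->3
Step 3: Attach original signs; sum ranks with positive sign and with negative sign.
W+ = 3 + 12 + 9.5 + 9.5 = 34
W- = 9.5 + 3 + 6.5 + 6.5 + 3 + 9.5 + 3 + 3 = 44
(Check: W+ + W- = 78 should equal n(n+1)/2 = 78.)
Step 4: Test statistic W = min(W+, W-) = 34.
Step 5: Ties in |d|, so use the tie-corrected normal approximation.
        E[W] = n(n+1)/4 = 12*13/4 = 39.
        Tie groups: |d|=3 (t=5), |d|=4 (t=2), |d|=7 (t=4); sum(t^3 - t) = 186.
        Var[W] = n(n+1)(2n+1)/24 - sum(t^3-t)/48 = 3900/24 - 186/48 = 158.625.
        z = (W - E[W]) / sqrt(Var[W]) = (34 - 39) / 12.5946 = -0.3970.
        Two-sided p = 2*Phi(z) = 0.691372.
Step 6: alpha = 0.05. fail to reject H0.

W+ = 34, W- = 44, W = min = 34, p = 0.691372, fail to reject H0.


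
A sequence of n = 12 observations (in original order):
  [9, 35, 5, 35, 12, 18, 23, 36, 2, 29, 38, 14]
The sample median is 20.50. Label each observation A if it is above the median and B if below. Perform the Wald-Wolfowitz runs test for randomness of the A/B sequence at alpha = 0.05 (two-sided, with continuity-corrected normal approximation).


Step 1: Compute median = 20.50; label A = above, B = below.
Labels in order: BABABBAABAAB  (n_A = 6, n_B = 6)
Step 2: Count runs R = 9.
Step 3: Under H0 (random ordering), E[R] = 2*n_A*n_B/(n_A+n_B) + 1 = 2*6*6/12 + 1 = 7.0000.
        Var[R] = 2*n_A*n_B*(2*n_A*n_B - n_A - n_B) / ((n_A+n_B)^2 * (n_A+n_B-1)) = 4320/1584 = 2.7273.
        SD[R] = 1.6514.
Step 4: Continuity-corrected z = (R - 0.5 - E[R]) / SD[R] = (9 - 0.5 - 7.0000) / 1.6514 = 0.9083.
Step 5: Two-sided p-value via normal approximation = 2*(1 - Phi(|z|)) = 0.363722.
Step 6: alpha = 0.05. fail to reject H0.

R = 9, z = 0.9083, p = 0.363722, fail to reject H0.


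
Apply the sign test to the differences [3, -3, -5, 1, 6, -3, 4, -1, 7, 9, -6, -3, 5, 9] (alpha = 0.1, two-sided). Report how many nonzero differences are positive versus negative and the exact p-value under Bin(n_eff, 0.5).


Step 1: Discard zero differences. Original n = 14; n_eff = number of nonzero differences = 14.
Nonzero differences (with sign): +3, -3, -5, +1, +6, -3, +4, -1, +7, +9, -6, -3, +5, +9
Step 2: Count signs: positive = 8, negative = 6.
Step 3: Under H0: P(positive) = 0.5, so the number of positives S ~ Bin(14, 0.5).
Step 4: Two-sided exact p-value = sum of Bin(14,0.5) probabilities at or below the observed probability = 0.790527.
Step 5: alpha = 0.1. fail to reject H0.

n_eff = 14, pos = 8, neg = 6, p = 0.790527, fail to reject H0.


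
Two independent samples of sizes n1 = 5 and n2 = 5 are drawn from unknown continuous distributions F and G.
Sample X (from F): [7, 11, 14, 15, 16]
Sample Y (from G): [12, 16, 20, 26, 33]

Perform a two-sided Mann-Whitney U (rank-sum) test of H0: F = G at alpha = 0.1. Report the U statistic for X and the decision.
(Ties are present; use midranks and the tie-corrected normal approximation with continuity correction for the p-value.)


Step 1: Combine and sort all 10 observations; assign midranks.
sorted (value, group): (7,X), (11,X), (12,Y), (14,X), (15,X), (16,X), (16,Y), (20,Y), (26,Y), (33,Y)
ranks: 7->1, 11->2, 12->3, 14->4, 15->5, 16->6.5, 16->6.5, 20->8, 26->9, 33->10
Step 2: Rank sum for X: R1 = 1 + 2 + 4 + 5 + 6.5 = 18.5.
Step 3: U_X = R1 - n1(n1+1)/2 = 18.5 - 5*6/2 = 18.5 - 15 = 3.5.
       U_Y = n1*n2 - U_X = 25 - 3.5 = 21.5.
Step 4: Ties are present, so use the tie-corrected normal approximation (with continuity correction) for the p-value.
Step 5: p-value = 0.074913; compare to alpha = 0.1. reject H0.

U_X = 3.5, p = 0.074913, reject H0 at alpha = 0.1.


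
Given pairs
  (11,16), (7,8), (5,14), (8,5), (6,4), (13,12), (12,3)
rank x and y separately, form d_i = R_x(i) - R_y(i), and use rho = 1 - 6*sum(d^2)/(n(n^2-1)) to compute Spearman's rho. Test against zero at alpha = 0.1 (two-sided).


Step 1: Rank x and y separately (midranks; no ties here).
rank(x): 11->5, 7->3, 5->1, 8->4, 6->2, 13->7, 12->6
rank(y): 16->7, 8->4, 14->6, 5->3, 4->2, 12->5, 3->1
Step 2: d_i = R_x(i) - R_y(i); compute d_i^2.
  (5-7)^2=4, (3-4)^2=1, (1-6)^2=25, (4-3)^2=1, (2-2)^2=0, (7-5)^2=4, (6-1)^2=25
sum(d^2) = 60.
Step 3: rho = 1 - 6*60 / (7*(7^2 - 1)) = 1 - 360/336 = -0.071429.
Step 4: Under H0, t = rho * sqrt((n-2)/(1-rho^2)) = -0.1601 ~ t(5).
Step 5: Two-sided p-value from the t-distribution with 5 df = 0.879048.
Step 6: alpha = 0.1. fail to reject H0.

rho = -0.0714, p = 0.879048, fail to reject H0 at alpha = 0.1.


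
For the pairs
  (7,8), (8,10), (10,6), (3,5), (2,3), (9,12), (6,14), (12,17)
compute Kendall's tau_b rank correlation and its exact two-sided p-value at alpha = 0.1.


Step 1: Enumerate the 28 unordered pairs (i,j) with i<j and classify each by sign(x_j-x_i) * sign(y_j-y_i).
  (1,2):dx=+1,dy=+2->C; (1,3):dx=+3,dy=-2->D; (1,4):dx=-4,dy=-3->C; (1,5):dx=-5,dy=-5->C
  (1,6):dx=+2,dy=+4->C; (1,7):dx=-1,dy=+6->D; (1,8):dx=+5,dy=+9->C; (2,3):dx=+2,dy=-4->D
  (2,4):dx=-5,dy=-5->C; (2,5):dx=-6,dy=-7->C; (2,6):dx=+1,dy=+2->C; (2,7):dx=-2,dy=+4->D
  (2,8):dx=+4,dy=+7->C; (3,4):dx=-7,dy=-1->C; (3,5):dx=-8,dy=-3->C; (3,6):dx=-1,dy=+6->D
  (3,7):dx=-4,dy=+8->D; (3,8):dx=+2,dy=+11->C; (4,5):dx=-1,dy=-2->C; (4,6):dx=+6,dy=+7->C
  (4,7):dx=+3,dy=+9->C; (4,8):dx=+9,dy=+12->C; (5,6):dx=+7,dy=+9->C; (5,7):dx=+4,dy=+11->C
  (5,8):dx=+10,dy=+14->C; (6,7):dx=-3,dy=+2->D; (6,8):dx=+3,dy=+5->C; (7,8):dx=+6,dy=+3->C
Step 2: C = 21, D = 7, total pairs = 28.
Step 3: tau = (C - D)/(n(n-1)/2) = (21 - 7)/28 = 0.500000.
Step 4: Exact two-sided p-value (enumerate n! = 40320 permutations of y under H0): p = 0.108681.
Step 5: alpha = 0.1. fail to reject H0.

tau_b = 0.5000 (C=21, D=7), p = 0.108681, fail to reject H0.


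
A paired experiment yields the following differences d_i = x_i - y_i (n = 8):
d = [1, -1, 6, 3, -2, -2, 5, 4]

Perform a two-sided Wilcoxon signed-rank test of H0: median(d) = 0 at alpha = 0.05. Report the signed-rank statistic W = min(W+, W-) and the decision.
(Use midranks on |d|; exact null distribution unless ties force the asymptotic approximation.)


Step 1: Drop any zero differences (none here) and take |d_i|.
|d| = [1, 1, 6, 3, 2, 2, 5, 4]
Step 2: Midrank |d_i| (ties get averaged ranks).
ranks: |1|->1.5, |1|->1.5, |6|->8, |3|->5, |2|->3.5, |2|->3.5, |5|->7, |4|->6
Step 3: Attach original signs; sum ranks with positive sign and with negative sign.
W+ = 1.5 + 8 + 5 + 7 + 6 = 27.5
W- = 1.5 + 3.5 + 3.5 = 8.5
(Check: W+ + W- = 36 should equal n(n+1)/2 = 36.)
Step 4: Test statistic W = min(W+, W-) = 8.5.
Step 5: Ties in |d|, so use the tie-corrected normal approximation.
        E[W] = n(n+1)/4 = 8*9/4 = 18.
        Tie groups: |d|=1 (t=2), |d|=2 (t=2); sum(t^3 - t) = 12.
        Var[W] = n(n+1)(2n+1)/24 - sum(t^3-t)/48 = 1224/24 - 12/48 = 50.75.
        z = (W - E[W]) / sqrt(Var[W]) = (8.5 - 18) / 7.1239 = -1.3335.
        Two-sided p = 2*Phi(z) = 0.182355.
Step 6: alpha = 0.05. fail to reject H0.

W+ = 27.5, W- = 8.5, W = min = 8.5, p = 0.182355, fail to reject H0.


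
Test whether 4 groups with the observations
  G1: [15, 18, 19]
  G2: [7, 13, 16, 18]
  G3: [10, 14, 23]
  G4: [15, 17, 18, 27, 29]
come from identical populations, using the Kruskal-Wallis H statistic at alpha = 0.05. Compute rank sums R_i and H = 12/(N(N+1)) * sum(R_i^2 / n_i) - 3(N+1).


Step 1: Combine all N = 15 observations and assign midranks.
sorted (value, group, rank): (7,G2,1), (10,G3,2), (13,G2,3), (14,G3,4), (15,G1,5.5), (15,G4,5.5), (16,G2,7), (17,G4,8), (18,G1,10), (18,G2,10), (18,G4,10), (19,G1,12), (23,G3,13), (27,G4,14), (29,G4,15)
Step 2: Sum ranks within each group.
R_1 = 27.5 (n_1 = 3)
R_2 = 21 (n_2 = 4)
R_3 = 19 (n_3 = 3)
R_4 = 52.5 (n_4 = 5)
Step 3: H = 12/(N(N+1)) * sum(R_i^2/n_i) - 3(N+1)
     = 12/(15*16) * (27.5^2/3 + 21^2/4 + 19^2/3 + 52.5^2/5) - 3*16
     = 0.050000 * 1033.92 - 48
     = 3.695833.
Step 4: Ties present; correction factor C = 1 - 30/(15^3 - 15) = 0.991071. Corrected H = 3.695833 / 0.991071 = 3.729129.
Step 5: Under H0, H ~ chi^2(3); p-value = 0.292238.
Step 6: alpha = 0.05. fail to reject H0.

H = 3.7291, df = 3, p = 0.292238, fail to reject H0.


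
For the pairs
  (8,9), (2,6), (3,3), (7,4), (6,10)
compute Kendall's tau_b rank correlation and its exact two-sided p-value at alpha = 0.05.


Step 1: Enumerate the 10 unordered pairs (i,j) with i<j and classify each by sign(x_j-x_i) * sign(y_j-y_i).
  (1,2):dx=-6,dy=-3->C; (1,3):dx=-5,dy=-6->C; (1,4):dx=-1,dy=-5->C; (1,5):dx=-2,dy=+1->D
  (2,3):dx=+1,dy=-3->D; (2,4):dx=+5,dy=-2->D; (2,5):dx=+4,dy=+4->C; (3,4):dx=+4,dy=+1->C
  (3,5):dx=+3,dy=+7->C; (4,5):dx=-1,dy=+6->D
Step 2: C = 6, D = 4, total pairs = 10.
Step 3: tau = (C - D)/(n(n-1)/2) = (6 - 4)/10 = 0.200000.
Step 4: Exact two-sided p-value (enumerate n! = 120 permutations of y under H0): p = 0.816667.
Step 5: alpha = 0.05. fail to reject H0.

tau_b = 0.2000 (C=6, D=4), p = 0.816667, fail to reject H0.


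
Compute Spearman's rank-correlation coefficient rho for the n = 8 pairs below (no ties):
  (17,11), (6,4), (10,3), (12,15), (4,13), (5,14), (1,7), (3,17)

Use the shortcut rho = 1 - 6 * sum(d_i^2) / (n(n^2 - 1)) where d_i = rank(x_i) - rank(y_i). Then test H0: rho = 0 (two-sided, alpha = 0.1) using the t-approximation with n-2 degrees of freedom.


Step 1: Rank x and y separately (midranks; no ties here).
rank(x): 17->8, 6->5, 10->6, 12->7, 4->3, 5->4, 1->1, 3->2
rank(y): 11->4, 4->2, 3->1, 15->7, 13->5, 14->6, 7->3, 17->8
Step 2: d_i = R_x(i) - R_y(i); compute d_i^2.
  (8-4)^2=16, (5-2)^2=9, (6-1)^2=25, (7-7)^2=0, (3-5)^2=4, (4-6)^2=4, (1-3)^2=4, (2-8)^2=36
sum(d^2) = 98.
Step 3: rho = 1 - 6*98 / (8*(8^2 - 1)) = 1 - 588/504 = -0.166667.
Step 4: Under H0, t = rho * sqrt((n-2)/(1-rho^2)) = -0.4140 ~ t(6).
Step 5: Two-sided p-value from the t-distribution with 6 df = 0.693239.
Step 6: alpha = 0.1. fail to reject H0.

rho = -0.1667, p = 0.693239, fail to reject H0 at alpha = 0.1.


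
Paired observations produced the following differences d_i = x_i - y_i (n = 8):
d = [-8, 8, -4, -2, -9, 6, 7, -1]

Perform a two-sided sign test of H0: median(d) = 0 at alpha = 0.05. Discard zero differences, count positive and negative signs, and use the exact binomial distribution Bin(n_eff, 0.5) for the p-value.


Step 1: Discard zero differences. Original n = 8; n_eff = number of nonzero differences = 8.
Nonzero differences (with sign): -8, +8, -4, -2, -9, +6, +7, -1
Step 2: Count signs: positive = 3, negative = 5.
Step 3: Under H0: P(positive) = 0.5, so the number of positives S ~ Bin(8, 0.5).
Step 4: Two-sided exact p-value = sum of Bin(8,0.5) probabilities at or below the observed probability = 0.726562.
Step 5: alpha = 0.05. fail to reject H0.

n_eff = 8, pos = 3, neg = 5, p = 0.726562, fail to reject H0.


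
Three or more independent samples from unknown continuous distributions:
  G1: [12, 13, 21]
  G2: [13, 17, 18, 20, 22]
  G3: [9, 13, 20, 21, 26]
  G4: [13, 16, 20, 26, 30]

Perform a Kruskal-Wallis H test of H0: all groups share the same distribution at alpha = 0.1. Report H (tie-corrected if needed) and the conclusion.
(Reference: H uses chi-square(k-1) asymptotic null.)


Step 1: Combine all N = 18 observations and assign midranks.
sorted (value, group, rank): (9,G3,1), (12,G1,2), (13,G1,4.5), (13,G2,4.5), (13,G3,4.5), (13,G4,4.5), (16,G4,7), (17,G2,8), (18,G2,9), (20,G2,11), (20,G3,11), (20,G4,11), (21,G1,13.5), (21,G3,13.5), (22,G2,15), (26,G3,16.5), (26,G4,16.5), (30,G4,18)
Step 2: Sum ranks within each group.
R_1 = 20 (n_1 = 3)
R_2 = 47.5 (n_2 = 5)
R_3 = 46.5 (n_3 = 5)
R_4 = 57 (n_4 = 5)
Step 3: H = 12/(N(N+1)) * sum(R_i^2/n_i) - 3(N+1)
     = 12/(18*19) * (20^2/3 + 47.5^2/5 + 46.5^2/5 + 57^2/5) - 3*19
     = 0.035088 * 1666.83 - 57
     = 1.485380.
Step 4: Ties present; correction factor C = 1 - 96/(18^3 - 18) = 0.983488. Corrected H = 1.485380 / 0.983488 = 1.510318.
Step 5: Under H0, H ~ chi^2(3); p-value = 0.679891.
Step 6: alpha = 0.1. fail to reject H0.

H = 1.5103, df = 3, p = 0.679891, fail to reject H0.


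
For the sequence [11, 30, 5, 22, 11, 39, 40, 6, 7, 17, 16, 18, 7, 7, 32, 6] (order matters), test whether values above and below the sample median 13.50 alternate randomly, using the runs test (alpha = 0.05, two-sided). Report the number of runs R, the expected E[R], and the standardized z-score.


Step 1: Compute median = 13.50; label A = above, B = below.
Labels in order: BABABAABBAAABBAB  (n_A = 8, n_B = 8)
Step 2: Count runs R = 11.
Step 3: Under H0 (random ordering), E[R] = 2*n_A*n_B/(n_A+n_B) + 1 = 2*8*8/16 + 1 = 9.0000.
        Var[R] = 2*n_A*n_B*(2*n_A*n_B - n_A - n_B) / ((n_A+n_B)^2 * (n_A+n_B-1)) = 14336/3840 = 3.7333.
        SD[R] = 1.9322.
Step 4: Continuity-corrected z = (R - 0.5 - E[R]) / SD[R] = (11 - 0.5 - 9.0000) / 1.9322 = 0.7763.
Step 5: Two-sided p-value via normal approximation = 2*(1 - Phi(|z|)) = 0.437558.
Step 6: alpha = 0.05. fail to reject H0.

R = 11, z = 0.7763, p = 0.437558, fail to reject H0.


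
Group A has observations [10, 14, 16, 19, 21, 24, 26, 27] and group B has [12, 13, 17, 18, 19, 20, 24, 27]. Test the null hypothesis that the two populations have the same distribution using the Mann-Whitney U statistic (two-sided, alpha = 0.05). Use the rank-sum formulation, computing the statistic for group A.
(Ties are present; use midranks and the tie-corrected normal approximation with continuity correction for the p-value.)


Step 1: Combine and sort all 16 observations; assign midranks.
sorted (value, group): (10,X), (12,Y), (13,Y), (14,X), (16,X), (17,Y), (18,Y), (19,X), (19,Y), (20,Y), (21,X), (24,X), (24,Y), (26,X), (27,X), (27,Y)
ranks: 10->1, 12->2, 13->3, 14->4, 16->5, 17->6, 18->7, 19->8.5, 19->8.5, 20->10, 21->11, 24->12.5, 24->12.5, 26->14, 27->15.5, 27->15.5
Step 2: Rank sum for X: R1 = 1 + 4 + 5 + 8.5 + 11 + 12.5 + 14 + 15.5 = 71.5.
Step 3: U_X = R1 - n1(n1+1)/2 = 71.5 - 8*9/2 = 71.5 - 36 = 35.5.
       U_Y = n1*n2 - U_X = 64 - 35.5 = 28.5.
Step 4: Ties are present, so use the tie-corrected normal approximation (with continuity correction) for the p-value.
Step 5: p-value = 0.752184; compare to alpha = 0.05. fail to reject H0.

U_X = 35.5, p = 0.752184, fail to reject H0 at alpha = 0.05.


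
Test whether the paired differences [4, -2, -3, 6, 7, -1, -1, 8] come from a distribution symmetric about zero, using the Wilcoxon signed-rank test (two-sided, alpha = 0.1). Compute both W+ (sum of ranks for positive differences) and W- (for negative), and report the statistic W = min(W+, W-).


Step 1: Drop any zero differences (none here) and take |d_i|.
|d| = [4, 2, 3, 6, 7, 1, 1, 8]
Step 2: Midrank |d_i| (ties get averaged ranks).
ranks: |4|->5, |2|->3, |3|->4, |6|->6, |7|->7, |1|->1.5, |1|->1.5, |8|->8
Step 3: Attach original signs; sum ranks with positive sign and with negative sign.
W+ = 5 + 6 + 7 + 8 = 26
W- = 3 + 4 + 1.5 + 1.5 = 10
(Check: W+ + W- = 36 should equal n(n+1)/2 = 36.)
Step 4: Test statistic W = min(W+, W-) = 10.
Step 5: Ties in |d|, so use the tie-corrected normal approximation.
        E[W] = n(n+1)/4 = 8*9/4 = 18.
        Tie groups: |d|=1 (t=2); sum(t^3 - t) = 6.
        Var[W] = n(n+1)(2n+1)/24 - sum(t^3-t)/48 = 1224/24 - 6/48 = 50.875.
        z = (W - E[W]) / sqrt(Var[W]) = (10 - 18) / 7.1327 = -1.1216.
        Two-sided p = 2*Phi(z) = 0.262033.
Step 6: alpha = 0.1. fail to reject H0.

W+ = 26, W- = 10, W = min = 10, p = 0.262033, fail to reject H0.


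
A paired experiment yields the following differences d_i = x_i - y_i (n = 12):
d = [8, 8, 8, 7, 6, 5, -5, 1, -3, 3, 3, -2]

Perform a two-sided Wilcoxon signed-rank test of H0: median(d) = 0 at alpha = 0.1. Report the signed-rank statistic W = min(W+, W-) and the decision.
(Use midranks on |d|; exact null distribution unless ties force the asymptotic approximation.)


Step 1: Drop any zero differences (none here) and take |d_i|.
|d| = [8, 8, 8, 7, 6, 5, 5, 1, 3, 3, 3, 2]
Step 2: Midrank |d_i| (ties get averaged ranks).
ranks: |8|->11, |8|->11, |8|->11, |7|->9, |6|->8, |5|->6.5, |5|->6.5, |1|->1, |3|->4, |3|->4, |3|->4, |2|->2
Step 3: Attach original signs; sum ranks with positive sign and with negative sign.
W+ = 11 + 11 + 11 + 9 + 8 + 6.5 + 1 + 4 + 4 = 65.5
W- = 6.5 + 4 + 2 = 12.5
(Check: W+ + W- = 78 should equal n(n+1)/2 = 78.)
Step 4: Test statistic W = min(W+, W-) = 12.5.
Step 5: Ties in |d|, so use the tie-corrected normal approximation.
        E[W] = n(n+1)/4 = 12*13/4 = 39.
        Tie groups: |d|=3 (t=3), |d|=5 (t=2), |d|=8 (t=3); sum(t^3 - t) = 54.
        Var[W] = n(n+1)(2n+1)/24 - sum(t^3-t)/48 = 3900/24 - 54/48 = 161.375.
        z = (W - E[W]) / sqrt(Var[W]) = (12.5 - 39) / 12.7033 = -2.0861.
        Two-sided p = 2*Phi(z) = 0.036973.
Step 6: alpha = 0.1. reject H0.

W+ = 65.5, W- = 12.5, W = min = 12.5, p = 0.036973, reject H0.


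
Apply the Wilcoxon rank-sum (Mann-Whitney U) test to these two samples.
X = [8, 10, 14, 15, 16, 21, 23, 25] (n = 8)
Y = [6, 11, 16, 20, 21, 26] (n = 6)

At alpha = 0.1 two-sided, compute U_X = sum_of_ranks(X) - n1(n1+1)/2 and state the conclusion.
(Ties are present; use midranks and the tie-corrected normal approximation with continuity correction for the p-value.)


Step 1: Combine and sort all 14 observations; assign midranks.
sorted (value, group): (6,Y), (8,X), (10,X), (11,Y), (14,X), (15,X), (16,X), (16,Y), (20,Y), (21,X), (21,Y), (23,X), (25,X), (26,Y)
ranks: 6->1, 8->2, 10->3, 11->4, 14->5, 15->6, 16->7.5, 16->7.5, 20->9, 21->10.5, 21->10.5, 23->12, 25->13, 26->14
Step 2: Rank sum for X: R1 = 2 + 3 + 5 + 6 + 7.5 + 10.5 + 12 + 13 = 59.
Step 3: U_X = R1 - n1(n1+1)/2 = 59 - 8*9/2 = 59 - 36 = 23.
       U_Y = n1*n2 - U_X = 48 - 23 = 25.
Step 4: Ties are present, so use the tie-corrected normal approximation (with continuity correction) for the p-value.
Step 5: p-value = 0.948419; compare to alpha = 0.1. fail to reject H0.

U_X = 23, p = 0.948419, fail to reject H0 at alpha = 0.1.


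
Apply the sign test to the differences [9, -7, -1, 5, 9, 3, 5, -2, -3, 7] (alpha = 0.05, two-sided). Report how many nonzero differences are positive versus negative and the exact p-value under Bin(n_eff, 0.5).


Step 1: Discard zero differences. Original n = 10; n_eff = number of nonzero differences = 10.
Nonzero differences (with sign): +9, -7, -1, +5, +9, +3, +5, -2, -3, +7
Step 2: Count signs: positive = 6, negative = 4.
Step 3: Under H0: P(positive) = 0.5, so the number of positives S ~ Bin(10, 0.5).
Step 4: Two-sided exact p-value = sum of Bin(10,0.5) probabilities at or below the observed probability = 0.753906.
Step 5: alpha = 0.05. fail to reject H0.

n_eff = 10, pos = 6, neg = 4, p = 0.753906, fail to reject H0.


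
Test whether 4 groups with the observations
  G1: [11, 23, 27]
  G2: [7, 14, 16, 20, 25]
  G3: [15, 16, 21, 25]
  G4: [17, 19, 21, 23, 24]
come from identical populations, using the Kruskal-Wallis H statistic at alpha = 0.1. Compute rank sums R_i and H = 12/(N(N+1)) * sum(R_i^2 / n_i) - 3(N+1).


Step 1: Combine all N = 17 observations and assign midranks.
sorted (value, group, rank): (7,G2,1), (11,G1,2), (14,G2,3), (15,G3,4), (16,G2,5.5), (16,G3,5.5), (17,G4,7), (19,G4,8), (20,G2,9), (21,G3,10.5), (21,G4,10.5), (23,G1,12.5), (23,G4,12.5), (24,G4,14), (25,G2,15.5), (25,G3,15.5), (27,G1,17)
Step 2: Sum ranks within each group.
R_1 = 31.5 (n_1 = 3)
R_2 = 34 (n_2 = 5)
R_3 = 35.5 (n_3 = 4)
R_4 = 52 (n_4 = 5)
Step 3: H = 12/(N(N+1)) * sum(R_i^2/n_i) - 3(N+1)
     = 12/(17*18) * (31.5^2/3 + 34^2/5 + 35.5^2/4 + 52^2/5) - 3*18
     = 0.039216 * 1417.81 - 54
     = 1.600490.
Step 4: Ties present; correction factor C = 1 - 24/(17^3 - 17) = 0.995098. Corrected H = 1.600490 / 0.995098 = 1.608374.
Step 5: Under H0, H ~ chi^2(3); p-value = 0.657492.
Step 6: alpha = 0.1. fail to reject H0.

H = 1.6084, df = 3, p = 0.657492, fail to reject H0.
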